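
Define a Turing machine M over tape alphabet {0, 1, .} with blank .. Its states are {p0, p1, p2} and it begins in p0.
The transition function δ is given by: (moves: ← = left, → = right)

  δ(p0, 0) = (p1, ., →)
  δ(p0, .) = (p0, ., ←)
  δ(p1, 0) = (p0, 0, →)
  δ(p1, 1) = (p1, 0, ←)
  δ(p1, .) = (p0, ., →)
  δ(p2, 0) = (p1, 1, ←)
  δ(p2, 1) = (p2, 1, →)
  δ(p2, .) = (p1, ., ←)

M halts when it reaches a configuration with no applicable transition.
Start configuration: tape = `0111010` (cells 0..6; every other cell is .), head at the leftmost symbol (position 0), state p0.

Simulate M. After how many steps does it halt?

11

state=p0 head=0 tape=[0]111010   (p0,0)→(p1,.,→)
state=p1 head=1 tape=.[1]11010   (p1,1)→(p1,0,←)
state=p1 head=0 tape=[.]011010   (p1,.)→(p0,.,→)
state=p0 head=1 tape=.[0]11010   (p0,0)→(p1,.,→)
state=p1 head=2 tape=..[1]1010   (p1,1)→(p1,0,←)
state=p1 head=1 tape=.[.]01010   (p1,.)→(p0,.,→)
state=p0 head=2 tape=..[0]1010   (p0,0)→(p1,.,→)
state=p1 head=3 tape=...[1]010   (p1,1)→(p1,0,←)
state=p1 head=2 tape=..[.]0010   (p1,.)→(p0,.,→)
state=p0 head=3 tape=...[0]010   (p0,0)→(p1,.,→)
state=p1 head=4 tape=....[0]10   (p1,0)→(p0,0,→)
state=p0 head=5 tape=....0[1]0
M halts after 11 transitions.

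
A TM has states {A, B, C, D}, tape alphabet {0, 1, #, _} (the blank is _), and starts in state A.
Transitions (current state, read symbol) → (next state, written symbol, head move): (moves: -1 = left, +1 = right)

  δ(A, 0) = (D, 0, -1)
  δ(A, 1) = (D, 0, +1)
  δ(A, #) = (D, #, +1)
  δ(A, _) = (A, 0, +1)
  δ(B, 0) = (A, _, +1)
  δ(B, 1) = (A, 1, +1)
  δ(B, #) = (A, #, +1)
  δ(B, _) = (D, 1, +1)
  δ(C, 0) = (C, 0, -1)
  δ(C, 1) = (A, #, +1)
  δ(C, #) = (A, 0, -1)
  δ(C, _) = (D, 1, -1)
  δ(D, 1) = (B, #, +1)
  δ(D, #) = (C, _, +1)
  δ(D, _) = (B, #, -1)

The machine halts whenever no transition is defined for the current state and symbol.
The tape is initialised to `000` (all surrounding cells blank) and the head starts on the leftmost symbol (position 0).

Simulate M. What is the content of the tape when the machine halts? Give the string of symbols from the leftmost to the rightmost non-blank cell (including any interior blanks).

###00

A | __[0]00   read 0 → write 0, move -1, go to D
D | _[_]000   read _ → write #, move -1, go to B
B | [_]#000   read _ → write 1, move +1, go to D
D | 1[#]000   read # → write _, move +1, go to C
C | 1_[0]00   read 0 → write 0, move -1, go to C
C | 1[_]000   read _ → write 1, move -1, go to D
D | [1]1000   read 1 → write #, move +1, go to B
B | #[1]000   read 1 → write 1, move +1, go to A
A | #1[0]00   read 0 → write 0, move -1, go to D
D | #[1]000   read 1 → write #, move +1, go to B
B | ##[0]00   read 0 → write _, move +1, go to A
A | ##_[0]0   read 0 → write 0, move -1, go to D
D | ##[_]00   read _ → write #, move -1, go to B
B | #[#]#00   read # → write #, move +1, go to A
A | ##[#]00   read # → write #, move +1, go to D
D | ###[0]0
The non-blank tape span at halt is ###00.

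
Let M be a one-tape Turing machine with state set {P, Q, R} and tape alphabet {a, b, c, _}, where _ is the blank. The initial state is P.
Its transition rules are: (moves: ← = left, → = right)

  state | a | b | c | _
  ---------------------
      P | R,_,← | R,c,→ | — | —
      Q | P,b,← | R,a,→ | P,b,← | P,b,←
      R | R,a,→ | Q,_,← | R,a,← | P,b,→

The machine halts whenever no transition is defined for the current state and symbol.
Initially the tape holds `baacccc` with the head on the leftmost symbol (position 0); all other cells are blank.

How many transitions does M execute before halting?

16

state=P head=0 tape=[b]aacccc__   (P,b)→(R,c,→)
state=R head=1 tape=c[a]acccc__   (R,a)→(R,a,→)
state=R head=2 tape=ca[a]cccc__   (R,a)→(R,a,→)
state=R head=3 tape=caa[c]ccc__   (R,c)→(R,a,←)
state=R head=2 tape=ca[a]accc__   (R,a)→(R,a,→)
state=R head=3 tape=caa[a]ccc__   (R,a)→(R,a,→)
state=R head=4 tape=caaa[c]cc__   (R,c)→(R,a,←)
state=R head=3 tape=caa[a]acc__   (R,a)→(R,a,→)
state=R head=4 tape=caaa[a]cc__   (R,a)→(R,a,→)
state=R head=5 tape=caaaa[c]c__   (R,c)→(R,a,←)
state=R head=4 tape=caaa[a]ac__   (R,a)→(R,a,→)
state=R head=5 tape=caaaa[a]c__   (R,a)→(R,a,→)
state=R head=6 tape=caaaaa[c]__   (R,c)→(R,a,←)
state=R head=5 tape=caaaa[a]a__   (R,a)→(R,a,→)
state=R head=6 tape=caaaaa[a]__   (R,a)→(R,a,→)
state=R head=7 tape=caaaaaa[_]_   (R,_)→(P,b,→)
state=P head=8 tape=caaaaaab[_]
M halts after 16 transitions.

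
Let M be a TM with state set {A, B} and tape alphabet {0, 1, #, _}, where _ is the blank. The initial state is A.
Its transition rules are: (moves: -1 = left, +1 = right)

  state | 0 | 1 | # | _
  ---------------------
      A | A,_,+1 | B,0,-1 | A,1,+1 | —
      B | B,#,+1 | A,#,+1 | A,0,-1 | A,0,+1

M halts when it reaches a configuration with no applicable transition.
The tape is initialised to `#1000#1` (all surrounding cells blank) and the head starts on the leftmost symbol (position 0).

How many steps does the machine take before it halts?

11

A | [#]1000#1_   read # → write 1, move +1, go to A
A | 1[1]000#1_   read 1 → write 0, move -1, go to B
B | [1]0000#1_   read 1 → write #, move +1, go to A
A | #[0]000#1_   read 0 → write _, move +1, go to A
A | #_[0]00#1_   read 0 → write _, move +1, go to A
A | #__[0]0#1_   read 0 → write _, move +1, go to A
A | #___[0]#1_   read 0 → write _, move +1, go to A
A | #____[#]1_   read # → write 1, move +1, go to A
A | #____1[1]_   read 1 → write 0, move -1, go to B
B | #____[1]0_   read 1 → write #, move +1, go to A
A | #____#[0]_   read 0 → write _, move +1, go to A
A | #____#_[_]
M halts after 11 transitions.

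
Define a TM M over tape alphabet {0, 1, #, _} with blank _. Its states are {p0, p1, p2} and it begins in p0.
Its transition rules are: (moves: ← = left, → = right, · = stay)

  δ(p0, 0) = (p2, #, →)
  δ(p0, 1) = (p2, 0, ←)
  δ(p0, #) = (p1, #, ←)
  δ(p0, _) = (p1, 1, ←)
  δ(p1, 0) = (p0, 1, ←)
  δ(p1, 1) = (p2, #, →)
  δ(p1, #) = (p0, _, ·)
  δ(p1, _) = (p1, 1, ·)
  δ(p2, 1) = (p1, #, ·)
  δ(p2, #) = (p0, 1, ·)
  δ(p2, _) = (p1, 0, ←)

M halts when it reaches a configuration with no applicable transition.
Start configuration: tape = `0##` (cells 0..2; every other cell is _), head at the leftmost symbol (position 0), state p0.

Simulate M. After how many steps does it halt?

p0 | __[0]##   read 0 → write #, move →, go to p2
p2 | __#[#]#   read # → write 1, move ·, go to p0
p0 | __#[1]#   read 1 → write 0, move ←, go to p2
p2 | __[#]0#   read # → write 1, move ·, go to p0
p0 | __[1]0#   read 1 → write 0, move ←, go to p2
p2 | _[_]00#   read _ → write 0, move ←, go to p1
p1 | [_]000#   read _ → write 1, move ·, go to p1
p1 | [1]000#   read 1 → write #, move →, go to p2
p2 | #[0]00#
M halts after 8 transitions.

8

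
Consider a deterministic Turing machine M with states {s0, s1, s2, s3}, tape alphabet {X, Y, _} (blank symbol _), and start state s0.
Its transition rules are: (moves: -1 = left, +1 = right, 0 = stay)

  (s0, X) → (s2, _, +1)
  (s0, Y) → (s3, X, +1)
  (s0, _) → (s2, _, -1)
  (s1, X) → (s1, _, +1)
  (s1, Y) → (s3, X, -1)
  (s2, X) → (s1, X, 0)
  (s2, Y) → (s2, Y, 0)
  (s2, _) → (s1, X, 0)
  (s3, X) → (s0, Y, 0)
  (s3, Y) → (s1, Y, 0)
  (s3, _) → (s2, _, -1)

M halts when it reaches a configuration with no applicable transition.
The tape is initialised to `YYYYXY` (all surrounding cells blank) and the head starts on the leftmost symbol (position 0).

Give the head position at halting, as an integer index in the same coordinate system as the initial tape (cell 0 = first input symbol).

state=s0 head=0 tape=[Y]YYYXY_   (s0,Y)→(s3,X,+1)
state=s3 head=1 tape=X[Y]YYXY_   (s3,Y)→(s1,Y,0)
state=s1 head=1 tape=X[Y]YYXY_   (s1,Y)→(s3,X,-1)
state=s3 head=0 tape=[X]XYYXY_   (s3,X)→(s0,Y,0)
state=s0 head=0 tape=[Y]XYYXY_   (s0,Y)→(s3,X,+1)
state=s3 head=1 tape=X[X]YYXY_   (s3,X)→(s0,Y,0)
state=s0 head=1 tape=X[Y]YYXY_   (s0,Y)→(s3,X,+1)
state=s3 head=2 tape=XX[Y]YXY_   (s3,Y)→(s1,Y,0)
state=s1 head=2 tape=XX[Y]YXY_   (s1,Y)→(s3,X,-1)
state=s3 head=1 tape=X[X]XYXY_   (s3,X)→(s0,Y,0)
state=s0 head=1 tape=X[Y]XYXY_   (s0,Y)→(s3,X,+1)
state=s3 head=2 tape=XX[X]YXY_   (s3,X)→(s0,Y,0)
state=s0 head=2 tape=XX[Y]YXY_   (s0,Y)→(s3,X,+1)
state=s3 head=3 tape=XXX[Y]XY_   (s3,Y)→(s1,Y,0)
state=s1 head=3 tape=XXX[Y]XY_   (s1,Y)→(s3,X,-1)
state=s3 head=2 tape=XX[X]XXY_   (s3,X)→(s0,Y,0)
state=s0 head=2 tape=XX[Y]XXY_   (s0,Y)→(s3,X,+1)
state=s3 head=3 tape=XXX[X]XY_   (s3,X)→(s0,Y,0)
state=s0 head=3 tape=XXX[Y]XY_   (s0,Y)→(s3,X,+1)
state=s3 head=4 tape=XXXX[X]Y_   (s3,X)→(s0,Y,0)
state=s0 head=4 tape=XXXX[Y]Y_   (s0,Y)→(s3,X,+1)
state=s3 head=5 tape=XXXXX[Y]_   (s3,Y)→(s1,Y,0)
state=s1 head=5 tape=XXXXX[Y]_   (s1,Y)→(s3,X,-1)
state=s3 head=4 tape=XXXX[X]X_   (s3,X)→(s0,Y,0)
state=s0 head=4 tape=XXXX[Y]X_   (s0,Y)→(s3,X,+1)
state=s3 head=5 tape=XXXXX[X]_   (s3,X)→(s0,Y,0)
state=s0 head=5 tape=XXXXX[Y]_   (s0,Y)→(s3,X,+1)
state=s3 head=6 tape=XXXXXX[_]   (s3,_)→(s2,_,-1)
state=s2 head=5 tape=XXXXX[X]_   (s2,X)→(s1,X,0)
state=s1 head=5 tape=XXXXX[X]_   (s1,X)→(s1,_,+1)
state=s1 head=6 tape=XXXXX_[_]
At halt the head is at cell 6.

6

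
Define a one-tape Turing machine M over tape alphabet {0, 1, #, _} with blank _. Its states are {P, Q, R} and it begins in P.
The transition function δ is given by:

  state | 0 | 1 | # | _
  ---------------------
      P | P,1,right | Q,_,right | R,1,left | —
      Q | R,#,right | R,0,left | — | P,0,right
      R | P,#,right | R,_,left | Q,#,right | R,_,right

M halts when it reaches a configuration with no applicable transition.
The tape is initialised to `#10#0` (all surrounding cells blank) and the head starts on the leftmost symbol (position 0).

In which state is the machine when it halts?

P

state=P head=0 tape=_[#]10#0_   (P,#)→(R,1,left)
state=R head=-1 tape=[_]110#0_   (R,_)→(R,_,right)
state=R head=0 tape=_[1]10#0_   (R,1)→(R,_,left)
state=R head=-1 tape=[_]_10#0_   (R,_)→(R,_,right)
state=R head=0 tape=_[_]10#0_   (R,_)→(R,_,right)
state=R head=1 tape=__[1]0#0_   (R,1)→(R,_,left)
state=R head=0 tape=_[_]_0#0_   (R,_)→(R,_,right)
state=R head=1 tape=__[_]0#0_   (R,_)→(R,_,right)
state=R head=2 tape=___[0]#0_   (R,0)→(P,#,right)
state=P head=3 tape=___#[#]0_   (P,#)→(R,1,left)
state=R head=2 tape=___[#]10_   (R,#)→(Q,#,right)
state=Q head=3 tape=___#[1]0_   (Q,1)→(R,0,left)
state=R head=2 tape=___[#]00_   (R,#)→(Q,#,right)
state=Q head=3 tape=___#[0]0_   (Q,0)→(R,#,right)
state=R head=4 tape=___##[0]_   (R,0)→(P,#,right)
state=P head=5 tape=___###[_]
No transition is defined for (P, _); M halts in state P.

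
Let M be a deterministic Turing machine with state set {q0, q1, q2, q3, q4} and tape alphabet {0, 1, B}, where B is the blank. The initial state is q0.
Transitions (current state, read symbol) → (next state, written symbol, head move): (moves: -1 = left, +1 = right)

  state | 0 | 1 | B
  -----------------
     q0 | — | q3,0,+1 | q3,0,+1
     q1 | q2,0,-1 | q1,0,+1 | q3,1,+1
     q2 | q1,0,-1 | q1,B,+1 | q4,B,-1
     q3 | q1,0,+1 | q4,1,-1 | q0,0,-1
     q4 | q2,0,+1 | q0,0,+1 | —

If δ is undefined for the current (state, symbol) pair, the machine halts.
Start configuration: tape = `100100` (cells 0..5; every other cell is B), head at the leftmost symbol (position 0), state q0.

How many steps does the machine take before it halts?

6

q0 | BB[1]00100   read 1 → write 0, move +1, go to q3
q3 | BB0[0]0100   read 0 → write 0, move +1, go to q1
q1 | BB00[0]100   read 0 → write 0, move -1, go to q2
q2 | BB0[0]0100   read 0 → write 0, move -1, go to q1
q1 | BB[0]00100   read 0 → write 0, move -1, go to q2
q2 | B[B]000100   read B → write B, move -1, go to q4
q4 | [B]B000100
M halts after 6 transitions.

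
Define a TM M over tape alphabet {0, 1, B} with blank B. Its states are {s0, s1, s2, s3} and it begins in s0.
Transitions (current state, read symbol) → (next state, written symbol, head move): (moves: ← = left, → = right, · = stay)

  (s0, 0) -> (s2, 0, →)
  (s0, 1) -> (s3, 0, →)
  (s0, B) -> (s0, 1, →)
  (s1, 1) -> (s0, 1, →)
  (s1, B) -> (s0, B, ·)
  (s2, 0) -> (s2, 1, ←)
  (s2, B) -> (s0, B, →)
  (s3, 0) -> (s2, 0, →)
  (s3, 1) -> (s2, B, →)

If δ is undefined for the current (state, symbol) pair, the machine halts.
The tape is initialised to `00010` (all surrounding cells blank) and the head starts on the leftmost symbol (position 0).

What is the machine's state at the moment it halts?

s3

s0 | B[0]0010B   read 0 → write 0, move →, go to s2
s2 | B0[0]010B   read 0 → write 1, move ←, go to s2
s2 | B[0]1010B   read 0 → write 1, move ←, go to s2
s2 | [B]11010B   read B → write B, move →, go to s0
s0 | B[1]1010B   read 1 → write 0, move →, go to s3
s3 | B0[1]010B   read 1 → write B, move →, go to s2
s2 | B0B[0]10B   read 0 → write 1, move ←, go to s2
s2 | B0[B]110B   read B → write B, move →, go to s0
s0 | B0B[1]10B   read 1 → write 0, move →, go to s3
s3 | B0B0[1]0B   read 1 → write B, move →, go to s2
s2 | B0B0B[0]B   read 0 → write 1, move ←, go to s2
s2 | B0B0[B]1B   read B → write B, move →, go to s0
s0 | B0B0B[1]B   read 1 → write 0, move →, go to s3
s3 | B0B0B0[B]
No transition is defined for (s3, B); M halts in state s3.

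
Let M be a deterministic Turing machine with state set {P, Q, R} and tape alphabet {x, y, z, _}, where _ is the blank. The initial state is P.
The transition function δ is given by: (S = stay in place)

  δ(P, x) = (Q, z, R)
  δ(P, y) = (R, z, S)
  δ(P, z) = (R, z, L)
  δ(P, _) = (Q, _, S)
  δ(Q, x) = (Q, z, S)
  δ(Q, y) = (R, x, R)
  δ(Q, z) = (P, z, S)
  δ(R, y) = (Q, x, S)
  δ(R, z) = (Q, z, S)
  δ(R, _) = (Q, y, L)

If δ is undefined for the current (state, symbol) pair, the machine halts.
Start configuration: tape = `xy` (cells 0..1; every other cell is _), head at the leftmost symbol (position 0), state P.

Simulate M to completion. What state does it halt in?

Q

state=P head=0 tape=__[x]y_   (P,x)→(Q,z,R)
state=Q head=1 tape=__z[y]_   (Q,y)→(R,x,R)
state=R head=2 tape=__zx[_]   (R,_)→(Q,y,L)
state=Q head=1 tape=__z[x]y   (Q,x)→(Q,z,S)
state=Q head=1 tape=__z[z]y   (Q,z)→(P,z,S)
state=P head=1 tape=__z[z]y   (P,z)→(R,z,L)
state=R head=0 tape=__[z]zy   (R,z)→(Q,z,S)
state=Q head=0 tape=__[z]zy   (Q,z)→(P,z,S)
state=P head=0 tape=__[z]zy   (P,z)→(R,z,L)
state=R head=-1 tape=_[_]zzy   (R,_)→(Q,y,L)
state=Q head=-2 tape=[_]yzzy
No transition is defined for (Q, _); M halts in state Q.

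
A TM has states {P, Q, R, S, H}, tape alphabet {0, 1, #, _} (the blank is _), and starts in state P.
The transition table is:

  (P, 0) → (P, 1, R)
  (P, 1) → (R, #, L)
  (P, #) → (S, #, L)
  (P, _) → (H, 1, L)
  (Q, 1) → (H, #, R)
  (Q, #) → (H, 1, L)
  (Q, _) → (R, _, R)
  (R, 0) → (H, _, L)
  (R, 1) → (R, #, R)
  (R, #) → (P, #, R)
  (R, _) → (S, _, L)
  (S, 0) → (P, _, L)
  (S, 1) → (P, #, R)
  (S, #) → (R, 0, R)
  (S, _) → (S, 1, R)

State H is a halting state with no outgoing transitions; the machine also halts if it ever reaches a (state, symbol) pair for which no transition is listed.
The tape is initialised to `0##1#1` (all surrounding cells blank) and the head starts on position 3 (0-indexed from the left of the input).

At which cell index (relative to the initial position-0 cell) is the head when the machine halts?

5

state=P head=3 tape=0##[1]#1_   (P,1)→(R,#,L)
state=R head=2 tape=0#[#]##1_   (R,#)→(P,#,R)
state=P head=3 tape=0##[#]#1_   (P,#)→(S,#,L)
state=S head=2 tape=0#[#]##1_   (S,#)→(R,0,R)
state=R head=3 tape=0#0[#]#1_   (R,#)→(P,#,R)
state=P head=4 tape=0#0#[#]1_   (P,#)→(S,#,L)
state=S head=3 tape=0#0[#]#1_   (S,#)→(R,0,R)
state=R head=4 tape=0#00[#]1_   (R,#)→(P,#,R)
state=P head=5 tape=0#00#[1]_   (P,1)→(R,#,L)
state=R head=4 tape=0#00[#]#_   (R,#)→(P,#,R)
state=P head=5 tape=0#00#[#]_   (P,#)→(S,#,L)
state=S head=4 tape=0#00[#]#_   (S,#)→(R,0,R)
state=R head=5 tape=0#000[#]_   (R,#)→(P,#,R)
state=P head=6 tape=0#000#[_]   (P,_)→(H,1,L)
state=H head=5 tape=0#000[#]1
At halt the head is at cell 5.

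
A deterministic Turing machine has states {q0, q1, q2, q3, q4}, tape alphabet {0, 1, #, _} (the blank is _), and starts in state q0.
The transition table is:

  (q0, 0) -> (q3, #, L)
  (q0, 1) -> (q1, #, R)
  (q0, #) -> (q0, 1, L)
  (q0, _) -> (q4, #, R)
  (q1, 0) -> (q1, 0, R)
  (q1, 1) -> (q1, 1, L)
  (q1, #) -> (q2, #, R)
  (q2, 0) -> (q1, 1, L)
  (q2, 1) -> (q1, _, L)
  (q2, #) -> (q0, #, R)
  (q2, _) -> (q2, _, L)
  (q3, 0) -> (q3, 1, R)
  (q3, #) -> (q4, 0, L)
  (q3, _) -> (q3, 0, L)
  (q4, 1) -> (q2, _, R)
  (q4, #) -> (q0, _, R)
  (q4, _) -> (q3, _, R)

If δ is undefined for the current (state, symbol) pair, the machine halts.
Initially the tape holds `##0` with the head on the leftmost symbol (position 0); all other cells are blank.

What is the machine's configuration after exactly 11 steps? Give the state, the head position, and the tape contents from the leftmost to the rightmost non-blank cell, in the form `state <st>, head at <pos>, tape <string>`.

state q1, head at 1, tape #__1

q0 | _[#]#0   read # → write 1, move L, go to q0
q0 | [_]1#0   read _ → write #, move R, go to q4
q4 | #[1]#0   read 1 → write _, move R, go to q2
q2 | #_[#]0   read # → write #, move R, go to q0
q0 | #_#[0]   read 0 → write #, move L, go to q3
q3 | #_[#]#   read # → write 0, move L, go to q4
q4 | #[_]0#   read _ → write _, move R, go to q3
q3 | #_[0]#   read 0 → write 1, move R, go to q3
q3 | #_1[#]   read # → write 0, move L, go to q4
q4 | #_[1]0   read 1 → write _, move R, go to q2
q2 | #__[0]   read 0 → write 1, move L, go to q1
q1 | #_[_]1
After 11 steps: state q1, head at 1, tape #__1.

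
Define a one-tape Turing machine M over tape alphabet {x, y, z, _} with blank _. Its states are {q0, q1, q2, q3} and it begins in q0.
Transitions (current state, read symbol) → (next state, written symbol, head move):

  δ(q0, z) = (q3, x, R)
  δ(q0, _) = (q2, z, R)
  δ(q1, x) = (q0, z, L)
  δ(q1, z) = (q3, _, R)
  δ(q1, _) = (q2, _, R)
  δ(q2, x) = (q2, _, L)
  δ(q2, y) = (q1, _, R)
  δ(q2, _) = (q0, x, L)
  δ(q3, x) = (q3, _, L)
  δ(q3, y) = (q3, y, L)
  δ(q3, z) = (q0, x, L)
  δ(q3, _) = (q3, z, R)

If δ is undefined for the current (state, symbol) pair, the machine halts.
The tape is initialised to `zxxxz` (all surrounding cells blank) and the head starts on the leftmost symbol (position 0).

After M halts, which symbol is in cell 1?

_

state=q0 head=0 tape=__[z]xxxz   (q0,z)→(q3,x,R)
state=q3 head=1 tape=__x[x]xxz   (q3,x)→(q3,_,L)
state=q3 head=0 tape=__[x]_xxz   (q3,x)→(q3,_,L)
state=q3 head=-1 tape=_[_]__xxz   (q3,_)→(q3,z,R)
state=q3 head=0 tape=_z[_]_xxz   (q3,_)→(q3,z,R)
state=q3 head=1 tape=_zz[_]xxz   (q3,_)→(q3,z,R)
state=q3 head=2 tape=_zzz[x]xz   (q3,x)→(q3,_,L)
state=q3 head=1 tape=_zz[z]_xz   (q3,z)→(q0,x,L)
state=q0 head=0 tape=_z[z]x_xz   (q0,z)→(q3,x,R)
state=q3 head=1 tape=_zx[x]_xz   (q3,x)→(q3,_,L)
state=q3 head=0 tape=_z[x]__xz   (q3,x)→(q3,_,L)
state=q3 head=-1 tape=_[z]___xz   (q3,z)→(q0,x,L)
state=q0 head=-2 tape=[_]x___xz   (q0,_)→(q2,z,R)
state=q2 head=-1 tape=z[x]___xz   (q2,x)→(q2,_,L)
state=q2 head=-2 tape=[z]____xz
Cell 1 holds _ when M halts.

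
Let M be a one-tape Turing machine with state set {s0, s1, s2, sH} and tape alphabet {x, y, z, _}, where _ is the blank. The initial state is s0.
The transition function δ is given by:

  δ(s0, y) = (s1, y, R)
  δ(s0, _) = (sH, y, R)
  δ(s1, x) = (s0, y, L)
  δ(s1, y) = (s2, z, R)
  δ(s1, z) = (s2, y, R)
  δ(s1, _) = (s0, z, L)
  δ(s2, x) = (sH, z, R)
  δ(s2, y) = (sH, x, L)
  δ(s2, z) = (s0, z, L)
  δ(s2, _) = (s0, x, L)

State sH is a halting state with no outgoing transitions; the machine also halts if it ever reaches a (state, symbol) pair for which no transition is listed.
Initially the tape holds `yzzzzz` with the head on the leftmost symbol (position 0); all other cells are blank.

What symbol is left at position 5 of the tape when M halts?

y

s0 | [y]zzzzz__   read y → write y, move R, go to s1
s1 | y[z]zzzz__   read z → write y, move R, go to s2
s2 | yy[z]zzz__   read z → write z, move L, go to s0
s0 | y[y]zzzz__   read y → write y, move R, go to s1
s1 | yy[z]zzz__   read z → write y, move R, go to s2
s2 | yyy[z]zz__   read z → write z, move L, go to s0
s0 | yy[y]zzz__   read y → write y, move R, go to s1
s1 | yyy[z]zz__   read z → write y, move R, go to s2
s2 | yyyy[z]z__   read z → write z, move L, go to s0
s0 | yyy[y]zz__   read y → write y, move R, go to s1
s1 | yyyy[z]z__   read z → write y, move R, go to s2
s2 | yyyyy[z]__   read z → write z, move L, go to s0
s0 | yyyy[y]z__   read y → write y, move R, go to s1
s1 | yyyyy[z]__   read z → write y, move R, go to s2
s2 | yyyyyy[_]_   read _ → write x, move L, go to s0
s0 | yyyyy[y]x_   read y → write y, move R, go to s1
s1 | yyyyyy[x]_   read x → write y, move L, go to s0
s0 | yyyyy[y]y_   read y → write y, move R, go to s1
s1 | yyyyyy[y]_   read y → write z, move R, go to s2
s2 | yyyyyyz[_]   read _ → write x, move L, go to s0
s0 | yyyyyy[z]x
Cell 5 holds y when M halts.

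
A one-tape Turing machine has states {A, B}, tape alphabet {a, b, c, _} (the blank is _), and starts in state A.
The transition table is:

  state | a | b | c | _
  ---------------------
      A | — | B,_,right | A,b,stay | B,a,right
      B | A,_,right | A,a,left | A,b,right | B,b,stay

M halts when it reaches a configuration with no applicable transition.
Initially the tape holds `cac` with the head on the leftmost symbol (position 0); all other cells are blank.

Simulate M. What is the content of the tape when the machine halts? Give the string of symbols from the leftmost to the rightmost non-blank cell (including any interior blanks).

state=A head=0 tape=[c]ac___   (A,c)→(A,b,stay)
state=A head=0 tape=[b]ac___   (A,b)→(B,_,right)
state=B head=1 tape=_[a]c___   (B,a)→(A,_,right)
state=A head=2 tape=__[c]___   (A,c)→(A,b,stay)
state=A head=2 tape=__[b]___   (A,b)→(B,_,right)
state=B head=3 tape=___[_]__   (B,_)→(B,b,stay)
state=B head=3 tape=___[b]__   (B,b)→(A,a,left)
state=A head=2 tape=__[_]a__   (A,_)→(B,a,right)
state=B head=3 tape=__a[a]__   (B,a)→(A,_,right)
state=A head=4 tape=__a_[_]_   (A,_)→(B,a,right)
state=B head=5 tape=__a_a[_]   (B,_)→(B,b,stay)
state=B head=5 tape=__a_a[b]   (B,b)→(A,a,left)
state=A head=4 tape=__a_[a]a
The non-blank tape span at halt is a_aa.

a_aa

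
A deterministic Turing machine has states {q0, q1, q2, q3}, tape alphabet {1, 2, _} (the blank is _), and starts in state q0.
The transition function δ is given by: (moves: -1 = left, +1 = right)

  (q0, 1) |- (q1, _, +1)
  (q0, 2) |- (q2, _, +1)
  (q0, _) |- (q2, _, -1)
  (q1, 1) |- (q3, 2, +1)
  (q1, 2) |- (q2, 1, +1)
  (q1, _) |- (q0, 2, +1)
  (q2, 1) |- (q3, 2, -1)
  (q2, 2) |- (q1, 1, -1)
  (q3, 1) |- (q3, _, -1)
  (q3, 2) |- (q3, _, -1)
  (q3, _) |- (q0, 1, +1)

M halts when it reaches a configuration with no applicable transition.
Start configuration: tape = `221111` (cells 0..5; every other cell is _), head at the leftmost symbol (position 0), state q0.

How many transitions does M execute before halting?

state=q0 head=0 tape=__[2]21111   (q0,2)→(q2,_,+1)
state=q2 head=1 tape=___[2]1111   (q2,2)→(q1,1,-1)
state=q1 head=0 tape=__[_]11111   (q1,_)→(q0,2,+1)
state=q0 head=1 tape=__2[1]1111   (q0,1)→(q1,_,+1)
state=q1 head=2 tape=__2_[1]111   (q1,1)→(q3,2,+1)
state=q3 head=3 tape=__2_2[1]11   (q3,1)→(q3,_,-1)
state=q3 head=2 tape=__2_[2]_11   (q3,2)→(q3,_,-1)
state=q3 head=1 tape=__2[_]__11   (q3,_)→(q0,1,+1)
state=q0 head=2 tape=__21[_]_11   (q0,_)→(q2,_,-1)
state=q2 head=1 tape=__2[1]__11   (q2,1)→(q3,2,-1)
state=q3 head=0 tape=__[2]2__11   (q3,2)→(q3,_,-1)
state=q3 head=-1 tape=_[_]_2__11   (q3,_)→(q0,1,+1)
state=q0 head=0 tape=_1[_]2__11   (q0,_)→(q2,_,-1)
state=q2 head=-1 tape=_[1]_2__11   (q2,1)→(q3,2,-1)
state=q3 head=-2 tape=[_]2_2__11   (q3,_)→(q0,1,+1)
state=q0 head=-1 tape=1[2]_2__11   (q0,2)→(q2,_,+1)
state=q2 head=0 tape=1_[_]2__11
M halts after 16 transitions.

16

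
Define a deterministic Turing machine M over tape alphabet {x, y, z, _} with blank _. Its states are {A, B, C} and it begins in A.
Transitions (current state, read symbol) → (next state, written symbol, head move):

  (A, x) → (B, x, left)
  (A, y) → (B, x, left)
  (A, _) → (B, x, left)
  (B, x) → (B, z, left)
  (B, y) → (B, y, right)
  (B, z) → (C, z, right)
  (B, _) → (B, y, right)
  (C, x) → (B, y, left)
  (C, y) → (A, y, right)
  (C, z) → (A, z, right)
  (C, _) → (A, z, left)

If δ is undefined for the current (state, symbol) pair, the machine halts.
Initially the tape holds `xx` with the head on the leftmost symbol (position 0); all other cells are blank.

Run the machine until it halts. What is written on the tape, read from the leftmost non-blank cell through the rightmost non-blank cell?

yzyzz

A | _[x]x__   read x → write x, move left, go to B
B | [_]xx__   read _ → write y, move right, go to B
B | y[x]x__   read x → write z, move left, go to B
B | [y]zx__   read y → write y, move right, go to B
B | y[z]x__   read z → write z, move right, go to C
C | yz[x]__   read x → write y, move left, go to B
B | y[z]y__   read z → write z, move right, go to C
C | yz[y]__   read y → write y, move right, go to A
A | yzy[_]_   read _ → write x, move left, go to B
B | yz[y]x_   read y → write y, move right, go to B
B | yzy[x]_   read x → write z, move left, go to B
B | yz[y]z_   read y → write y, move right, go to B
B | yzy[z]_   read z → write z, move right, go to C
C | yzyz[_]   read _ → write z, move left, go to A
A | yzy[z]z
The non-blank tape span at halt is yzyzz.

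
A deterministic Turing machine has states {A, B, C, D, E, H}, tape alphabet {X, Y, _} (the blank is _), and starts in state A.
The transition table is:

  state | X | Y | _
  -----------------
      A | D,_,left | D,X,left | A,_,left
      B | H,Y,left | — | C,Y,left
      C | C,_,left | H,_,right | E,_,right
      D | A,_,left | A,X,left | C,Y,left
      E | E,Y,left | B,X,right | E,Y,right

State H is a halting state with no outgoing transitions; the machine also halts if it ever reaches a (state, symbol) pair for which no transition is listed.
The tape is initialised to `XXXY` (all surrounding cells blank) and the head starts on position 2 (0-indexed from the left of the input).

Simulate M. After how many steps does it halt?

state=A head=2 tape=__XX[X]Y   (A,X)→(D,_,left)
state=D head=1 tape=__X[X]_Y   (D,X)→(A,_,left)
state=A head=0 tape=__[X]__Y   (A,X)→(D,_,left)
state=D head=-1 tape=_[_]___Y   (D,_)→(C,Y,left)
state=C head=-2 tape=[_]Y___Y   (C,_)→(E,_,right)
state=E head=-1 tape=_[Y]___Y   (E,Y)→(B,X,right)
state=B head=0 tape=_X[_]__Y   (B,_)→(C,Y,left)
state=C head=-1 tape=_[X]Y__Y   (C,X)→(C,_,left)
state=C head=-2 tape=[_]_Y__Y   (C,_)→(E,_,right)
state=E head=-1 tape=_[_]Y__Y   (E,_)→(E,Y,right)
state=E head=0 tape=_Y[Y]__Y   (E,Y)→(B,X,right)
state=B head=1 tape=_YX[_]_Y   (B,_)→(C,Y,left)
state=C head=0 tape=_Y[X]Y_Y   (C,X)→(C,_,left)
state=C head=-1 tape=_[Y]_Y_Y   (C,Y)→(H,_,right)
state=H head=0 tape=__[_]Y_Y
M halts after 14 transitions.

14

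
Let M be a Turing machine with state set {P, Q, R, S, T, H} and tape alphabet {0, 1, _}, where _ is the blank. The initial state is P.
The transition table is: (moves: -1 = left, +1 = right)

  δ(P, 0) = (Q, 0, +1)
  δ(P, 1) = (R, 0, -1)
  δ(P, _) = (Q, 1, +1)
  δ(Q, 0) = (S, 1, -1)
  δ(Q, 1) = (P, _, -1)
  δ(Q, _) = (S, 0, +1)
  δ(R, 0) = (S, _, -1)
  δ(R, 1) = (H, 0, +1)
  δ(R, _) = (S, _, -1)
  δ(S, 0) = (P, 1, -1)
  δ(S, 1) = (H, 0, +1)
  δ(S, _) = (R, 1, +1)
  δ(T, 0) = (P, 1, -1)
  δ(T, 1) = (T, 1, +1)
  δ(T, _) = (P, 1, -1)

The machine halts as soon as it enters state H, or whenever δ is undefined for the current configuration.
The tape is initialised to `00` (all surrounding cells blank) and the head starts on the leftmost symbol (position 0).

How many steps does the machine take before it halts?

state=P head=0 tape=___[0]0   (P,0)→(Q,0,+1)
state=Q head=1 tape=___0[0]   (Q,0)→(S,1,-1)
state=S head=0 tape=___[0]1   (S,0)→(P,1,-1)
state=P head=-1 tape=__[_]11   (P,_)→(Q,1,+1)
state=Q head=0 tape=__1[1]1   (Q,1)→(P,_,-1)
state=P head=-1 tape=__[1]_1   (P,1)→(R,0,-1)
state=R head=-2 tape=_[_]0_1   (R,_)→(S,_,-1)
state=S head=-3 tape=[_]_0_1   (S,_)→(R,1,+1)
state=R head=-2 tape=1[_]0_1   (R,_)→(S,_,-1)
state=S head=-3 tape=[1]_0_1   (S,1)→(H,0,+1)
state=H head=-2 tape=0[_]0_1
M halts after 10 transitions.

10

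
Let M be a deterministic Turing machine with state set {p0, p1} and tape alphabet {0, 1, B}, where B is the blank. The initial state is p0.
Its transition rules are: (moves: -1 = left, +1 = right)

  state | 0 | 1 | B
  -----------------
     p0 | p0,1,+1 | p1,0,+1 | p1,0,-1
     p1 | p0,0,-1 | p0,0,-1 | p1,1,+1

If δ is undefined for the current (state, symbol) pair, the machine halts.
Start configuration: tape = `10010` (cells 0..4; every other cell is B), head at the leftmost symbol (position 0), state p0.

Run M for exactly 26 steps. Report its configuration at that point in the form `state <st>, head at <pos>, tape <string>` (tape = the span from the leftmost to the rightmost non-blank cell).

state p1, head at 6, tape 11111000

state=p0 head=0 tape=[1]0010BBB   (p0,1)→(p1,0,+1)
state=p1 head=1 tape=0[0]010BBB   (p1,0)→(p0,0,-1)
state=p0 head=0 tape=[0]0010BBB   (p0,0)→(p0,1,+1)
state=p0 head=1 tape=1[0]010BBB   (p0,0)→(p0,1,+1)
state=p0 head=2 tape=11[0]10BBB   (p0,0)→(p0,1,+1)
state=p0 head=3 tape=111[1]0BBB   (p0,1)→(p1,0,+1)
state=p1 head=4 tape=1110[0]BBB   (p1,0)→(p0,0,-1)
state=p0 head=3 tape=111[0]0BBB   (p0,0)→(p0,1,+1)
state=p0 head=4 tape=1111[0]BBB   (p0,0)→(p0,1,+1)
state=p0 head=5 tape=11111[B]BB   (p0,B)→(p1,0,-1)
state=p1 head=4 tape=1111[1]0BB   (p1,1)→(p0,0,-1)
state=p0 head=3 tape=111[1]00BB   (p0,1)→(p1,0,+1)
state=p1 head=4 tape=1110[0]0BB   (p1,0)→(p0,0,-1)
state=p0 head=3 tape=111[0]00BB   (p0,0)→(p0,1,+1)
state=p0 head=4 tape=1111[0]0BB   (p0,0)→(p0,1,+1)
state=p0 head=5 tape=11111[0]BB   (p0,0)→(p0,1,+1)
state=p0 head=6 tape=111111[B]B   (p0,B)→(p1,0,-1)
state=p1 head=5 tape=11111[1]0B   (p1,1)→(p0,0,-1)
state=p0 head=4 tape=1111[1]00B   (p0,1)→(p1,0,+1)
state=p1 head=5 tape=11110[0]0B   (p1,0)→(p0,0,-1)
state=p0 head=4 tape=1111[0]00B   (p0,0)→(p0,1,+1)
state=p0 head=5 tape=11111[0]0B   (p0,0)→(p0,1,+1)
state=p0 head=6 tape=111111[0]B   (p0,0)→(p0,1,+1)
state=p0 head=7 tape=1111111[B]   (p0,B)→(p1,0,-1)
state=p1 head=6 tape=111111[1]0   (p1,1)→(p0,0,-1)
state=p0 head=5 tape=11111[1]00   (p0,1)→(p1,0,+1)
state=p1 head=6 tape=111110[0]0
After 26 steps: state p1, head at 6, tape 11111000.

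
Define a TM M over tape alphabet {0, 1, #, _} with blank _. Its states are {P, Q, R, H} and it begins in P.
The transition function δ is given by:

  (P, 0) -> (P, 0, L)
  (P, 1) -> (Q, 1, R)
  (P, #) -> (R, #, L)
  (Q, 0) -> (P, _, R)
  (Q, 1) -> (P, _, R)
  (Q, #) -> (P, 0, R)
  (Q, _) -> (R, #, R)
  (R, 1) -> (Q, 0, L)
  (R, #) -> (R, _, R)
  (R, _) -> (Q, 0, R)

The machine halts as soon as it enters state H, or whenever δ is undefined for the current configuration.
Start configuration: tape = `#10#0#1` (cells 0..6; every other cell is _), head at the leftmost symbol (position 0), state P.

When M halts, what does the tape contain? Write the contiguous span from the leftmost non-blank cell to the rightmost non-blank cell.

P | _[#]10#0#1   read # → write #, move L, go to R
R | [_]#10#0#1   read _ → write 0, move R, go to Q
Q | 0[#]10#0#1   read # → write 0, move R, go to P
P | 00[1]0#0#1   read 1 → write 1, move R, go to Q
Q | 001[0]#0#1   read 0 → write _, move R, go to P
P | 001_[#]0#1   read # → write #, move L, go to R
R | 001[_]#0#1   read _ → write 0, move R, go to Q
Q | 0010[#]0#1   read # → write 0, move R, go to P
P | 00100[0]#1   read 0 → write 0, move L, go to P
P | 0010[0]0#1   read 0 → write 0, move L, go to P
P | 001[0]00#1   read 0 → write 0, move L, go to P
P | 00[1]000#1   read 1 → write 1, move R, go to Q
Q | 001[0]00#1   read 0 → write _, move R, go to P
P | 001_[0]0#1   read 0 → write 0, move L, go to P
P | 001[_]00#1
The non-blank tape span at halt is 001_00#1.

001_00#1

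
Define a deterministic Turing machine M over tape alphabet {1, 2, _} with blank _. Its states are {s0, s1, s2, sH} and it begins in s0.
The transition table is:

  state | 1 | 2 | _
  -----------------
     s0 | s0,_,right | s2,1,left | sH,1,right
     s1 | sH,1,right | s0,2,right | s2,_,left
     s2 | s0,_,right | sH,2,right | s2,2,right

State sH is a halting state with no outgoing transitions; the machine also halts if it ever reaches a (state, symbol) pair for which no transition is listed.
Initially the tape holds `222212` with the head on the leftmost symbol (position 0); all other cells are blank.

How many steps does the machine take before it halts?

state=s0 head=0 tape=_[2]22212__   (s0,2)→(s2,1,left)
state=s2 head=-1 tape=[_]122212__   (s2,_)→(s2,2,right)
state=s2 head=0 tape=2[1]22212__   (s2,1)→(s0,_,right)
state=s0 head=1 tape=2_[2]2212__   (s0,2)→(s2,1,left)
state=s2 head=0 tape=2[_]12212__   (s2,_)→(s2,2,right)
state=s2 head=1 tape=22[1]2212__   (s2,1)→(s0,_,right)
state=s0 head=2 tape=22_[2]212__   (s0,2)→(s2,1,left)
state=s2 head=1 tape=22[_]1212__   (s2,_)→(s2,2,right)
state=s2 head=2 tape=222[1]212__   (s2,1)→(s0,_,right)
state=s0 head=3 tape=222_[2]12__   (s0,2)→(s2,1,left)
state=s2 head=2 tape=222[_]112__   (s2,_)→(s2,2,right)
state=s2 head=3 tape=2222[1]12__   (s2,1)→(s0,_,right)
state=s0 head=4 tape=2222_[1]2__   (s0,1)→(s0,_,right)
state=s0 head=5 tape=2222__[2]__   (s0,2)→(s2,1,left)
state=s2 head=4 tape=2222_[_]1__   (s2,_)→(s2,2,right)
state=s2 head=5 tape=2222_2[1]__   (s2,1)→(s0,_,right)
state=s0 head=6 tape=2222_2_[_]_   (s0,_)→(sH,1,right)
state=sH head=7 tape=2222_2_1[_]
M halts after 17 transitions.

17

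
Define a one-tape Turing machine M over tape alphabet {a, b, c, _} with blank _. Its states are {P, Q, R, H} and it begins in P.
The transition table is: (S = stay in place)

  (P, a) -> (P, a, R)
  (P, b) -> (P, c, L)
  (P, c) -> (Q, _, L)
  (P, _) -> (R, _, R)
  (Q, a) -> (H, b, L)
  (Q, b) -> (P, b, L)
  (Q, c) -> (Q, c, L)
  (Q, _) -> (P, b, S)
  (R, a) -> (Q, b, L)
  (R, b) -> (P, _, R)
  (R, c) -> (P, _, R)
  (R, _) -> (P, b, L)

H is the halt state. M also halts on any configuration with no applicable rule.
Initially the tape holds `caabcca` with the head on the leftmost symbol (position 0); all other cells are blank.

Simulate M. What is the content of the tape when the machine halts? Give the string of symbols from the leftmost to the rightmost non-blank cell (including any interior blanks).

P | __[c]aabcca   read c → write _, move L, go to Q
Q | _[_]_aabcca   read _ → write b, move S, go to P
P | _[b]_aabcca   read b → write c, move L, go to P
P | [_]c_aabcca   read _ → write _, move R, go to R
R | _[c]_aabcca   read c → write _, move R, go to P
P | __[_]aabcca   read _ → write _, move R, go to R
R | ___[a]abcca   read a → write b, move L, go to Q
Q | __[_]babcca   read _ → write b, move S, go to P
P | __[b]babcca   read b → write c, move L, go to P
P | _[_]cbabcca   read _ → write _, move R, go to R
R | __[c]babcca   read c → write _, move R, go to P
P | ___[b]abcca   read b → write c, move L, go to P
P | __[_]cabcca   read _ → write _, move R, go to R
R | ___[c]abcca   read c → write _, move R, go to P
P | ____[a]bcca   read a → write a, move R, go to P
P | ____a[b]cca   read b → write c, move L, go to P
P | ____[a]ccca   read a → write a, move R, go to P
P | ____a[c]cca   read c → write _, move L, go to Q
Q | ____[a]_cca   read a → write b, move L, go to H
H | ___[_]b_cca
The non-blank tape span at halt is b_cca.

b_cca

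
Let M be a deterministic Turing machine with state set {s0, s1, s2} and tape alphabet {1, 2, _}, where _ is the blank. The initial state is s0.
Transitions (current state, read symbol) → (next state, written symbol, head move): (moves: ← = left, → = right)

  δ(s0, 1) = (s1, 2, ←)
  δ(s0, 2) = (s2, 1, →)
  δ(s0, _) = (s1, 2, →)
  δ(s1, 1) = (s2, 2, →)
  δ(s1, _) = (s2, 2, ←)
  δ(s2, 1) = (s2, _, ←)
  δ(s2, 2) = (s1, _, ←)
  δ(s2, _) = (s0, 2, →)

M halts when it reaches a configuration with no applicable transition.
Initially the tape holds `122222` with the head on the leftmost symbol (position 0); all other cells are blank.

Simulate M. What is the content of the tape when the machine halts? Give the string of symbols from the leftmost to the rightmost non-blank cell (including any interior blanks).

222222212_2

s0 | __[1]22222___   read 1 → write 2, move ←, go to s1
s1 | _[_]222222___   read _ → write 2, move ←, go to s2
s2 | [_]2222222___   read _ → write 2, move →, go to s0
s0 | 2[2]222222___   read 2 → write 1, move →, go to s2
s2 | 21[2]22222___   read 2 → write _, move ←, go to s1
s1 | 2[1]_22222___   read 1 → write 2, move →, go to s2
s2 | 22[_]22222___   read _ → write 2, move →, go to s0
s0 | 222[2]2222___   read 2 → write 1, move →, go to s2
s2 | 2221[2]222___   read 2 → write _, move ←, go to s1
s1 | 222[1]_222___   read 1 → write 2, move →, go to s2
s2 | 2222[_]222___   read _ → write 2, move →, go to s0
s0 | 22222[2]22___   read 2 → write 1, move →, go to s2
s2 | 222221[2]2___   read 2 → write _, move ←, go to s1
s1 | 22222[1]_2___   read 1 → write 2, move →, go to s2
s2 | 222222[_]2___   read _ → write 2, move →, go to s0
s0 | 2222222[2]___   read 2 → write 1, move →, go to s2
s2 | 22222221[_]__   read _ → write 2, move →, go to s0
s0 | 222222212[_]_   read _ → write 2, move →, go to s1
s1 | 2222222122[_]   read _ → write 2, move ←, go to s2
s2 | 222222212[2]2   read 2 → write _, move ←, go to s1
s1 | 22222221[2]_2
The non-blank tape span at halt is 222222212_2.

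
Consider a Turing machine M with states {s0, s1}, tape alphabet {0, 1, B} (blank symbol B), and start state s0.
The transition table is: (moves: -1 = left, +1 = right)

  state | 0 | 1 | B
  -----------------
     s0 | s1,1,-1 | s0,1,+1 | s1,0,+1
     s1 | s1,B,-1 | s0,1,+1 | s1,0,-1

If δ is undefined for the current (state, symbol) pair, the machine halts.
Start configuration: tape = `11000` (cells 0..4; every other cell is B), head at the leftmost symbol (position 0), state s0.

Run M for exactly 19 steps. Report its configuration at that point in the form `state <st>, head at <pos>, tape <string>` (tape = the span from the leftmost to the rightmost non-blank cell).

state s0, head at 5, tape 11111

s0 | [1]1000BB   read 1 → write 1, move +1, go to s0
s0 | 1[1]000BB   read 1 → write 1, move +1, go to s0
s0 | 11[0]00BB   read 0 → write 1, move -1, go to s1
s1 | 1[1]100BB   read 1 → write 1, move +1, go to s0
s0 | 11[1]00BB   read 1 → write 1, move +1, go to s0
s0 | 111[0]0BB   read 0 → write 1, move -1, go to s1
s1 | 11[1]10BB   read 1 → write 1, move +1, go to s0
s0 | 111[1]0BB   read 1 → write 1, move +1, go to s0
s0 | 1111[0]BB   read 0 → write 1, move -1, go to s1
s1 | 111[1]1BB   read 1 → write 1, move +1, go to s0
s0 | 1111[1]BB   read 1 → write 1, move +1, go to s0
s0 | 11111[B]B   read B → write 0, move +1, go to s1
s1 | 111110[B]   read B → write 0, move -1, go to s1
s1 | 11111[0]0   read 0 → write B, move -1, go to s1
s1 | 1111[1]B0   read 1 → write 1, move +1, go to s0
s0 | 11111[B]0   read B → write 0, move +1, go to s1
s1 | 111110[0]   read 0 → write B, move -1, go to s1
s1 | 11111[0]B   read 0 → write B, move -1, go to s1
s1 | 1111[1]BB   read 1 → write 1, move +1, go to s0
s0 | 11111[B]B
After 19 steps: state s0, head at 5, tape 11111.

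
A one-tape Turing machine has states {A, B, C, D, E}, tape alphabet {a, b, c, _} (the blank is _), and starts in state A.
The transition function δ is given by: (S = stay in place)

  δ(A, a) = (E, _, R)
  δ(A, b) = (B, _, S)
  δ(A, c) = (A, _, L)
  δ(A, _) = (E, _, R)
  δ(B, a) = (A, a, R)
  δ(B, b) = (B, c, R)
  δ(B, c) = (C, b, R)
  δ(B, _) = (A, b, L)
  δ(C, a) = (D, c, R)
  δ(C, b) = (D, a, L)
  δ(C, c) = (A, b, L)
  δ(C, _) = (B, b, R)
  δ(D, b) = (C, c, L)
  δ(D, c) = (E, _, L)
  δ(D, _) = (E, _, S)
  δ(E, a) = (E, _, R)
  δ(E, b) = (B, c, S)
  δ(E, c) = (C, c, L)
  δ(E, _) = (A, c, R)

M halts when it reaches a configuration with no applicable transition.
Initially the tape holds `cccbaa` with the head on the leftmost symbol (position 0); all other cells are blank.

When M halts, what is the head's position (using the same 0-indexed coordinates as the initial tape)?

4

state=A head=0 tape=_[c]ccbaa   (A,c)→(A,_,L)
state=A head=-1 tape=[_]_ccbaa   (A,_)→(E,_,R)
state=E head=0 tape=_[_]ccbaa   (E,_)→(A,c,R)
state=A head=1 tape=_c[c]cbaa   (A,c)→(A,_,L)
state=A head=0 tape=_[c]_cbaa   (A,c)→(A,_,L)
state=A head=-1 tape=[_]__cbaa   (A,_)→(E,_,R)
state=E head=0 tape=_[_]_cbaa   (E,_)→(A,c,R)
state=A head=1 tape=_c[_]cbaa   (A,_)→(E,_,R)
state=E head=2 tape=_c_[c]baa   (E,c)→(C,c,L)
state=C head=1 tape=_c[_]cbaa   (C,_)→(B,b,R)
state=B head=2 tape=_cb[c]baa   (B,c)→(C,b,R)
state=C head=3 tape=_cbb[b]aa   (C,b)→(D,a,L)
state=D head=2 tape=_cb[b]aaa   (D,b)→(C,c,L)
state=C head=1 tape=_c[b]caaa   (C,b)→(D,a,L)
state=D head=0 tape=_[c]acaaa   (D,c)→(E,_,L)
state=E head=-1 tape=[_]_acaaa   (E,_)→(A,c,R)
state=A head=0 tape=c[_]acaaa   (A,_)→(E,_,R)
state=E head=1 tape=c_[a]caaa   (E,a)→(E,_,R)
state=E head=2 tape=c__[c]aaa   (E,c)→(C,c,L)
state=C head=1 tape=c_[_]caaa   (C,_)→(B,b,R)
state=B head=2 tape=c_b[c]aaa   (B,c)→(C,b,R)
state=C head=3 tape=c_bb[a]aa   (C,a)→(D,c,R)
state=D head=4 tape=c_bbc[a]a
At halt the head is at cell 4.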